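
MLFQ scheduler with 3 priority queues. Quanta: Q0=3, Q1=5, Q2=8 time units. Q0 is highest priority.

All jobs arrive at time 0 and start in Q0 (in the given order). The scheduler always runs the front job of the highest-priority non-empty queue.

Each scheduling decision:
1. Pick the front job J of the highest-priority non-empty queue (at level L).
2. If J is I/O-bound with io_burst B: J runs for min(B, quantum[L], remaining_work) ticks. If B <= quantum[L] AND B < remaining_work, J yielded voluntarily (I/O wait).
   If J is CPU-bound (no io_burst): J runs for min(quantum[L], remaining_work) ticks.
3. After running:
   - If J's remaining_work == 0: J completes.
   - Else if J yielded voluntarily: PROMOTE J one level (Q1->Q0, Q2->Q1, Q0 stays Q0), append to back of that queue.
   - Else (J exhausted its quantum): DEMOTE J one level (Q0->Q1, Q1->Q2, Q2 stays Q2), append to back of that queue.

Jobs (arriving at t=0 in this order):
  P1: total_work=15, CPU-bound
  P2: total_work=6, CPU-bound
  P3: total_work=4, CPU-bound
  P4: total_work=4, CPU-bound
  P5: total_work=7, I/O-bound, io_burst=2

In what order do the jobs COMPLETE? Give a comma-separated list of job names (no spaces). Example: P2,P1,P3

Answer: P5,P2,P3,P4,P1

Derivation:
t=0-3: P1@Q0 runs 3, rem=12, quantum used, demote→Q1. Q0=[P2,P3,P4,P5] Q1=[P1] Q2=[]
t=3-6: P2@Q0 runs 3, rem=3, quantum used, demote→Q1. Q0=[P3,P4,P5] Q1=[P1,P2] Q2=[]
t=6-9: P3@Q0 runs 3, rem=1, quantum used, demote→Q1. Q0=[P4,P5] Q1=[P1,P2,P3] Q2=[]
t=9-12: P4@Q0 runs 3, rem=1, quantum used, demote→Q1. Q0=[P5] Q1=[P1,P2,P3,P4] Q2=[]
t=12-14: P5@Q0 runs 2, rem=5, I/O yield, promote→Q0. Q0=[P5] Q1=[P1,P2,P3,P4] Q2=[]
t=14-16: P5@Q0 runs 2, rem=3, I/O yield, promote→Q0. Q0=[P5] Q1=[P1,P2,P3,P4] Q2=[]
t=16-18: P5@Q0 runs 2, rem=1, I/O yield, promote→Q0. Q0=[P5] Q1=[P1,P2,P3,P4] Q2=[]
t=18-19: P5@Q0 runs 1, rem=0, completes. Q0=[] Q1=[P1,P2,P3,P4] Q2=[]
t=19-24: P1@Q1 runs 5, rem=7, quantum used, demote→Q2. Q0=[] Q1=[P2,P3,P4] Q2=[P1]
t=24-27: P2@Q1 runs 3, rem=0, completes. Q0=[] Q1=[P3,P4] Q2=[P1]
t=27-28: P3@Q1 runs 1, rem=0, completes. Q0=[] Q1=[P4] Q2=[P1]
t=28-29: P4@Q1 runs 1, rem=0, completes. Q0=[] Q1=[] Q2=[P1]
t=29-36: P1@Q2 runs 7, rem=0, completes. Q0=[] Q1=[] Q2=[]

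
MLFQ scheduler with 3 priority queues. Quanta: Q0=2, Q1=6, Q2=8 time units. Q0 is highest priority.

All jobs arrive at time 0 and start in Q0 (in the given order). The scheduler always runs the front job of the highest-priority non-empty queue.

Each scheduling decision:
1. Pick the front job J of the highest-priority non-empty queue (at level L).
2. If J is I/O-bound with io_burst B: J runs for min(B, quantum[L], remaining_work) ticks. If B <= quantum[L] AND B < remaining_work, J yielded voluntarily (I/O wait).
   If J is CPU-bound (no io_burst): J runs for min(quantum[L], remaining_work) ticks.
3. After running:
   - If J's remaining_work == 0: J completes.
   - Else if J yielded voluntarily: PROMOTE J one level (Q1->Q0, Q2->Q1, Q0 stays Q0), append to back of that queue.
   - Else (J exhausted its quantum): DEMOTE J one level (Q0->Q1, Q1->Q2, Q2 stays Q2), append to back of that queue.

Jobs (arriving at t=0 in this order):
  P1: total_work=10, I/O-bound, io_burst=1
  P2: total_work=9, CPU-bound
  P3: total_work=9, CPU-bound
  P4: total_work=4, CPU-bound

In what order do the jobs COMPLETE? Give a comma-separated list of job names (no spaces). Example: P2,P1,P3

t=0-1: P1@Q0 runs 1, rem=9, I/O yield, promote→Q0. Q0=[P2,P3,P4,P1] Q1=[] Q2=[]
t=1-3: P2@Q0 runs 2, rem=7, quantum used, demote→Q1. Q0=[P3,P4,P1] Q1=[P2] Q2=[]
t=3-5: P3@Q0 runs 2, rem=7, quantum used, demote→Q1. Q0=[P4,P1] Q1=[P2,P3] Q2=[]
t=5-7: P4@Q0 runs 2, rem=2, quantum used, demote→Q1. Q0=[P1] Q1=[P2,P3,P4] Q2=[]
t=7-8: P1@Q0 runs 1, rem=8, I/O yield, promote→Q0. Q0=[P1] Q1=[P2,P3,P4] Q2=[]
t=8-9: P1@Q0 runs 1, rem=7, I/O yield, promote→Q0. Q0=[P1] Q1=[P2,P3,P4] Q2=[]
t=9-10: P1@Q0 runs 1, rem=6, I/O yield, promote→Q0. Q0=[P1] Q1=[P2,P3,P4] Q2=[]
t=10-11: P1@Q0 runs 1, rem=5, I/O yield, promote→Q0. Q0=[P1] Q1=[P2,P3,P4] Q2=[]
t=11-12: P1@Q0 runs 1, rem=4, I/O yield, promote→Q0. Q0=[P1] Q1=[P2,P3,P4] Q2=[]
t=12-13: P1@Q0 runs 1, rem=3, I/O yield, promote→Q0. Q0=[P1] Q1=[P2,P3,P4] Q2=[]
t=13-14: P1@Q0 runs 1, rem=2, I/O yield, promote→Q0. Q0=[P1] Q1=[P2,P3,P4] Q2=[]
t=14-15: P1@Q0 runs 1, rem=1, I/O yield, promote→Q0. Q0=[P1] Q1=[P2,P3,P4] Q2=[]
t=15-16: P1@Q0 runs 1, rem=0, completes. Q0=[] Q1=[P2,P3,P4] Q2=[]
t=16-22: P2@Q1 runs 6, rem=1, quantum used, demote→Q2. Q0=[] Q1=[P3,P4] Q2=[P2]
t=22-28: P3@Q1 runs 6, rem=1, quantum used, demote→Q2. Q0=[] Q1=[P4] Q2=[P2,P3]
t=28-30: P4@Q1 runs 2, rem=0, completes. Q0=[] Q1=[] Q2=[P2,P3]
t=30-31: P2@Q2 runs 1, rem=0, completes. Q0=[] Q1=[] Q2=[P3]
t=31-32: P3@Q2 runs 1, rem=0, completes. Q0=[] Q1=[] Q2=[]

Answer: P1,P4,P2,P3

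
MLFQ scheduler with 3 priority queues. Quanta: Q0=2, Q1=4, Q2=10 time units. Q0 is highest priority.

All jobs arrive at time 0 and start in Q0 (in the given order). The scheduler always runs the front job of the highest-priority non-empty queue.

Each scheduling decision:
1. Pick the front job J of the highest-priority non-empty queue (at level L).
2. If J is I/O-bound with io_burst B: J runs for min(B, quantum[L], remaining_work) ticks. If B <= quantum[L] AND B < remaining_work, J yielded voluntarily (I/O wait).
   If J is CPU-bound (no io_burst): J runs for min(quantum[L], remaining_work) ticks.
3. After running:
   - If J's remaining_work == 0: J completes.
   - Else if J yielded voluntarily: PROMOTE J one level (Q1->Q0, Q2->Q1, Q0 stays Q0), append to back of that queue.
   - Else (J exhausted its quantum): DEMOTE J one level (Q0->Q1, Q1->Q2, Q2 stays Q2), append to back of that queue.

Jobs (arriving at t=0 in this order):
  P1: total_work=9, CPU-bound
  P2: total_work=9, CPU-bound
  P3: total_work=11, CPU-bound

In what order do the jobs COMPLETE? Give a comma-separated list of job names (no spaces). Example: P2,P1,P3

t=0-2: P1@Q0 runs 2, rem=7, quantum used, demote→Q1. Q0=[P2,P3] Q1=[P1] Q2=[]
t=2-4: P2@Q0 runs 2, rem=7, quantum used, demote→Q1. Q0=[P3] Q1=[P1,P2] Q2=[]
t=4-6: P3@Q0 runs 2, rem=9, quantum used, demote→Q1. Q0=[] Q1=[P1,P2,P3] Q2=[]
t=6-10: P1@Q1 runs 4, rem=3, quantum used, demote→Q2. Q0=[] Q1=[P2,P3] Q2=[P1]
t=10-14: P2@Q1 runs 4, rem=3, quantum used, demote→Q2. Q0=[] Q1=[P3] Q2=[P1,P2]
t=14-18: P3@Q1 runs 4, rem=5, quantum used, demote→Q2. Q0=[] Q1=[] Q2=[P1,P2,P3]
t=18-21: P1@Q2 runs 3, rem=0, completes. Q0=[] Q1=[] Q2=[P2,P3]
t=21-24: P2@Q2 runs 3, rem=0, completes. Q0=[] Q1=[] Q2=[P3]
t=24-29: P3@Q2 runs 5, rem=0, completes. Q0=[] Q1=[] Q2=[]

Answer: P1,P2,P3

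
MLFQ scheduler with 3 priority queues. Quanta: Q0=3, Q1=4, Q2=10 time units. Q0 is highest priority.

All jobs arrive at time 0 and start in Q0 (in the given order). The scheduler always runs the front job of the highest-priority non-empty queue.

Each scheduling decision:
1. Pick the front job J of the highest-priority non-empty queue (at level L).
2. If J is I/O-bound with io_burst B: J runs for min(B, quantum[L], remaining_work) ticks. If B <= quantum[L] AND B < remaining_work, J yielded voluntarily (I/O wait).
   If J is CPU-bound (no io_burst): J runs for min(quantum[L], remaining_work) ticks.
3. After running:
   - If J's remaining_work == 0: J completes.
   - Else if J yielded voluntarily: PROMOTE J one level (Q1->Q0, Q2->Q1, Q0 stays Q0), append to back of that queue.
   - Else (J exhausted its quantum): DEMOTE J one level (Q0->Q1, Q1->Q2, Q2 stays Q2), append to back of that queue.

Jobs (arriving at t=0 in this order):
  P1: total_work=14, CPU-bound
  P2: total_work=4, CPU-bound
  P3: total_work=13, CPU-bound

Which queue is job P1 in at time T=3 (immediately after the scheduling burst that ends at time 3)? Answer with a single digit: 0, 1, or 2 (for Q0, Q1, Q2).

Answer: 1

Derivation:
t=0-3: P1@Q0 runs 3, rem=11, quantum used, demote→Q1. Q0=[P2,P3] Q1=[P1] Q2=[]
t=3-6: P2@Q0 runs 3, rem=1, quantum used, demote→Q1. Q0=[P3] Q1=[P1,P2] Q2=[]
t=6-9: P3@Q0 runs 3, rem=10, quantum used, demote→Q1. Q0=[] Q1=[P1,P2,P3] Q2=[]
t=9-13: P1@Q1 runs 4, rem=7, quantum used, demote→Q2. Q0=[] Q1=[P2,P3] Q2=[P1]
t=13-14: P2@Q1 runs 1, rem=0, completes. Q0=[] Q1=[P3] Q2=[P1]
t=14-18: P3@Q1 runs 4, rem=6, quantum used, demote→Q2. Q0=[] Q1=[] Q2=[P1,P3]
t=18-25: P1@Q2 runs 7, rem=0, completes. Q0=[] Q1=[] Q2=[P3]
t=25-31: P3@Q2 runs 6, rem=0, completes. Q0=[] Q1=[] Q2=[]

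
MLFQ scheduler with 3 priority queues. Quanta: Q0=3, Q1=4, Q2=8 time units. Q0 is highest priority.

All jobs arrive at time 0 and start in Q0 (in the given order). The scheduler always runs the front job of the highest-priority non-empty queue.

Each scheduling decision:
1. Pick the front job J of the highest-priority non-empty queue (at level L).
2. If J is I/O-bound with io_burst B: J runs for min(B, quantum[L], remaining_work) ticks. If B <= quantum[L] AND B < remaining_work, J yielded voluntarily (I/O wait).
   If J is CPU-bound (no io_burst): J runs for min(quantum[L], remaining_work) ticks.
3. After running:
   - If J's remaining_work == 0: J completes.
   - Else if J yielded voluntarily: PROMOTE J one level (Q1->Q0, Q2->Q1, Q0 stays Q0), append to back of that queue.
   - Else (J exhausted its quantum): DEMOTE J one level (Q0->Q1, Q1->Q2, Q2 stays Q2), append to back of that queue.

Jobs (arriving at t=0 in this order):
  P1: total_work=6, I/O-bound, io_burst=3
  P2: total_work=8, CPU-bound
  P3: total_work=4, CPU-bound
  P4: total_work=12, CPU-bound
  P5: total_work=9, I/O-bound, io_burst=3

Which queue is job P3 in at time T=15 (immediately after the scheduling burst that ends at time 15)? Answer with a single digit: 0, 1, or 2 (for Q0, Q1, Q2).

t=0-3: P1@Q0 runs 3, rem=3, I/O yield, promote→Q0. Q0=[P2,P3,P4,P5,P1] Q1=[] Q2=[]
t=3-6: P2@Q0 runs 3, rem=5, quantum used, demote→Q1. Q0=[P3,P4,P5,P1] Q1=[P2] Q2=[]
t=6-9: P3@Q0 runs 3, rem=1, quantum used, demote→Q1. Q0=[P4,P5,P1] Q1=[P2,P3] Q2=[]
t=9-12: P4@Q0 runs 3, rem=9, quantum used, demote→Q1. Q0=[P5,P1] Q1=[P2,P3,P4] Q2=[]
t=12-15: P5@Q0 runs 3, rem=6, I/O yield, promote→Q0. Q0=[P1,P5] Q1=[P2,P3,P4] Q2=[]
t=15-18: P1@Q0 runs 3, rem=0, completes. Q0=[P5] Q1=[P2,P3,P4] Q2=[]
t=18-21: P5@Q0 runs 3, rem=3, I/O yield, promote→Q0. Q0=[P5] Q1=[P2,P3,P4] Q2=[]
t=21-24: P5@Q0 runs 3, rem=0, completes. Q0=[] Q1=[P2,P3,P4] Q2=[]
t=24-28: P2@Q1 runs 4, rem=1, quantum used, demote→Q2. Q0=[] Q1=[P3,P4] Q2=[P2]
t=28-29: P3@Q1 runs 1, rem=0, completes. Q0=[] Q1=[P4] Q2=[P2]
t=29-33: P4@Q1 runs 4, rem=5, quantum used, demote→Q2. Q0=[] Q1=[] Q2=[P2,P4]
t=33-34: P2@Q2 runs 1, rem=0, completes. Q0=[] Q1=[] Q2=[P4]
t=34-39: P4@Q2 runs 5, rem=0, completes. Q0=[] Q1=[] Q2=[]

Answer: 1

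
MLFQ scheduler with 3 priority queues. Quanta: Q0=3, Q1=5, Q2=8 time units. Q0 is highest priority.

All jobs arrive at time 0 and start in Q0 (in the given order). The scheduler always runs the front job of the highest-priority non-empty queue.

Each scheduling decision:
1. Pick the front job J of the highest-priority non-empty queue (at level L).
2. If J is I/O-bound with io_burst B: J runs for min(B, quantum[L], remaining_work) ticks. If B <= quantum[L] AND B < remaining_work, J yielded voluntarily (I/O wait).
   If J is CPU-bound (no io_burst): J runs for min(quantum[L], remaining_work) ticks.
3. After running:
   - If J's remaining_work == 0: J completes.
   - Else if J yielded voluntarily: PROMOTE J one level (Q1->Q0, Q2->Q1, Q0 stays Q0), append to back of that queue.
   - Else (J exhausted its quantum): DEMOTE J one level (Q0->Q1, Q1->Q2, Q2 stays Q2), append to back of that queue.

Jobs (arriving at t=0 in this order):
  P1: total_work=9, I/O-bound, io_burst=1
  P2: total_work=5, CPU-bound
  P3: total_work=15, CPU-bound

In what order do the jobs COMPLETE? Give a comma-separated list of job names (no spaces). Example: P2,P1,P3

Answer: P1,P2,P3

Derivation:
t=0-1: P1@Q0 runs 1, rem=8, I/O yield, promote→Q0. Q0=[P2,P3,P1] Q1=[] Q2=[]
t=1-4: P2@Q0 runs 3, rem=2, quantum used, demote→Q1. Q0=[P3,P1] Q1=[P2] Q2=[]
t=4-7: P3@Q0 runs 3, rem=12, quantum used, demote→Q1. Q0=[P1] Q1=[P2,P3] Q2=[]
t=7-8: P1@Q0 runs 1, rem=7, I/O yield, promote→Q0. Q0=[P1] Q1=[P2,P3] Q2=[]
t=8-9: P1@Q0 runs 1, rem=6, I/O yield, promote→Q0. Q0=[P1] Q1=[P2,P3] Q2=[]
t=9-10: P1@Q0 runs 1, rem=5, I/O yield, promote→Q0. Q0=[P1] Q1=[P2,P3] Q2=[]
t=10-11: P1@Q0 runs 1, rem=4, I/O yield, promote→Q0. Q0=[P1] Q1=[P2,P3] Q2=[]
t=11-12: P1@Q0 runs 1, rem=3, I/O yield, promote→Q0. Q0=[P1] Q1=[P2,P3] Q2=[]
t=12-13: P1@Q0 runs 1, rem=2, I/O yield, promote→Q0. Q0=[P1] Q1=[P2,P3] Q2=[]
t=13-14: P1@Q0 runs 1, rem=1, I/O yield, promote→Q0. Q0=[P1] Q1=[P2,P3] Q2=[]
t=14-15: P1@Q0 runs 1, rem=0, completes. Q0=[] Q1=[P2,P3] Q2=[]
t=15-17: P2@Q1 runs 2, rem=0, completes. Q0=[] Q1=[P3] Q2=[]
t=17-22: P3@Q1 runs 5, rem=7, quantum used, demote→Q2. Q0=[] Q1=[] Q2=[P3]
t=22-29: P3@Q2 runs 7, rem=0, completes. Q0=[] Q1=[] Q2=[]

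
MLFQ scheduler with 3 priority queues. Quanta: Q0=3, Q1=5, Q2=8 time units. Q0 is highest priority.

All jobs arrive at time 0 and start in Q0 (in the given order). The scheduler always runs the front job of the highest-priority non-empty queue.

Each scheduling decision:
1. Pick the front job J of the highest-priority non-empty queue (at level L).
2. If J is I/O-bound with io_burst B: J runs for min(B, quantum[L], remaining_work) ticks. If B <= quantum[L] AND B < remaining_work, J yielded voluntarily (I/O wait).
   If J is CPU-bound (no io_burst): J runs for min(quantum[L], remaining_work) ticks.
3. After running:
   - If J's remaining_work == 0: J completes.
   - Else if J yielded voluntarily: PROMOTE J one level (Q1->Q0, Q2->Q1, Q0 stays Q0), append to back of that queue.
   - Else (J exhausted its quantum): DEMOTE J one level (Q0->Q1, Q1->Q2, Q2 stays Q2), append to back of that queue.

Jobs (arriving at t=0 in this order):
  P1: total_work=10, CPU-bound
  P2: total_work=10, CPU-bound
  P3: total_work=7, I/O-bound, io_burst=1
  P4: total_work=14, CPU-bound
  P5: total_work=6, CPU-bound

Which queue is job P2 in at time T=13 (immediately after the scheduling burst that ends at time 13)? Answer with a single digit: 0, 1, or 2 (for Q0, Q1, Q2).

t=0-3: P1@Q0 runs 3, rem=7, quantum used, demote→Q1. Q0=[P2,P3,P4,P5] Q1=[P1] Q2=[]
t=3-6: P2@Q0 runs 3, rem=7, quantum used, demote→Q1. Q0=[P3,P4,P5] Q1=[P1,P2] Q2=[]
t=6-7: P3@Q0 runs 1, rem=6, I/O yield, promote→Q0. Q0=[P4,P5,P3] Q1=[P1,P2] Q2=[]
t=7-10: P4@Q0 runs 3, rem=11, quantum used, demote→Q1. Q0=[P5,P3] Q1=[P1,P2,P4] Q2=[]
t=10-13: P5@Q0 runs 3, rem=3, quantum used, demote→Q1. Q0=[P3] Q1=[P1,P2,P4,P5] Q2=[]
t=13-14: P3@Q0 runs 1, rem=5, I/O yield, promote→Q0. Q0=[P3] Q1=[P1,P2,P4,P5] Q2=[]
t=14-15: P3@Q0 runs 1, rem=4, I/O yield, promote→Q0. Q0=[P3] Q1=[P1,P2,P4,P5] Q2=[]
t=15-16: P3@Q0 runs 1, rem=3, I/O yield, promote→Q0. Q0=[P3] Q1=[P1,P2,P4,P5] Q2=[]
t=16-17: P3@Q0 runs 1, rem=2, I/O yield, promote→Q0. Q0=[P3] Q1=[P1,P2,P4,P5] Q2=[]
t=17-18: P3@Q0 runs 1, rem=1, I/O yield, promote→Q0. Q0=[P3] Q1=[P1,P2,P4,P5] Q2=[]
t=18-19: P3@Q0 runs 1, rem=0, completes. Q0=[] Q1=[P1,P2,P4,P5] Q2=[]
t=19-24: P1@Q1 runs 5, rem=2, quantum used, demote→Q2. Q0=[] Q1=[P2,P4,P5] Q2=[P1]
t=24-29: P2@Q1 runs 5, rem=2, quantum used, demote→Q2. Q0=[] Q1=[P4,P5] Q2=[P1,P2]
t=29-34: P4@Q1 runs 5, rem=6, quantum used, demote→Q2. Q0=[] Q1=[P5] Q2=[P1,P2,P4]
t=34-37: P5@Q1 runs 3, rem=0, completes. Q0=[] Q1=[] Q2=[P1,P2,P4]
t=37-39: P1@Q2 runs 2, rem=0, completes. Q0=[] Q1=[] Q2=[P2,P4]
t=39-41: P2@Q2 runs 2, rem=0, completes. Q0=[] Q1=[] Q2=[P4]
t=41-47: P4@Q2 runs 6, rem=0, completes. Q0=[] Q1=[] Q2=[]

Answer: 1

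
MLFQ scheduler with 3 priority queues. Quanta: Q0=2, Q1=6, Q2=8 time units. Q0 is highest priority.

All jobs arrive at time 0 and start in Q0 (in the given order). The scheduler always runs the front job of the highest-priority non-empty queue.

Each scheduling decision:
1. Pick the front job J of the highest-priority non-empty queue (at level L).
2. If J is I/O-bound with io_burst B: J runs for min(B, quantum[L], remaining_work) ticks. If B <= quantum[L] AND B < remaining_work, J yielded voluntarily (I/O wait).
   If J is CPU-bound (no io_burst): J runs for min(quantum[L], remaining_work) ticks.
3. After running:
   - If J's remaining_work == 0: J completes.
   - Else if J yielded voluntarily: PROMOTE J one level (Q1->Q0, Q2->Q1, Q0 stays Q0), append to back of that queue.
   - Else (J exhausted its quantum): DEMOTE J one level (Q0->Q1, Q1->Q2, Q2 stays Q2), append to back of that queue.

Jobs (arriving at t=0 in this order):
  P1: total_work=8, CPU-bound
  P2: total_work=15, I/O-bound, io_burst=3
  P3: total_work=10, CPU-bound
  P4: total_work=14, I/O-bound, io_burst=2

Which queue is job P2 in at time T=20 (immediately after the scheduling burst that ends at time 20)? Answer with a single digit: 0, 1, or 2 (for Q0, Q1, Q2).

t=0-2: P1@Q0 runs 2, rem=6, quantum used, demote→Q1. Q0=[P2,P3,P4] Q1=[P1] Q2=[]
t=2-4: P2@Q0 runs 2, rem=13, quantum used, demote→Q1. Q0=[P3,P4] Q1=[P1,P2] Q2=[]
t=4-6: P3@Q0 runs 2, rem=8, quantum used, demote→Q1. Q0=[P4] Q1=[P1,P2,P3] Q2=[]
t=6-8: P4@Q0 runs 2, rem=12, I/O yield, promote→Q0. Q0=[P4] Q1=[P1,P2,P3] Q2=[]
t=8-10: P4@Q0 runs 2, rem=10, I/O yield, promote→Q0. Q0=[P4] Q1=[P1,P2,P3] Q2=[]
t=10-12: P4@Q0 runs 2, rem=8, I/O yield, promote→Q0. Q0=[P4] Q1=[P1,P2,P3] Q2=[]
t=12-14: P4@Q0 runs 2, rem=6, I/O yield, promote→Q0. Q0=[P4] Q1=[P1,P2,P3] Q2=[]
t=14-16: P4@Q0 runs 2, rem=4, I/O yield, promote→Q0. Q0=[P4] Q1=[P1,P2,P3] Q2=[]
t=16-18: P4@Q0 runs 2, rem=2, I/O yield, promote→Q0. Q0=[P4] Q1=[P1,P2,P3] Q2=[]
t=18-20: P4@Q0 runs 2, rem=0, completes. Q0=[] Q1=[P1,P2,P3] Q2=[]
t=20-26: P1@Q1 runs 6, rem=0, completes. Q0=[] Q1=[P2,P3] Q2=[]
t=26-29: P2@Q1 runs 3, rem=10, I/O yield, promote→Q0. Q0=[P2] Q1=[P3] Q2=[]
t=29-31: P2@Q0 runs 2, rem=8, quantum used, demote→Q1. Q0=[] Q1=[P3,P2] Q2=[]
t=31-37: P3@Q1 runs 6, rem=2, quantum used, demote→Q2. Q0=[] Q1=[P2] Q2=[P3]
t=37-40: P2@Q1 runs 3, rem=5, I/O yield, promote→Q0. Q0=[P2] Q1=[] Q2=[P3]
t=40-42: P2@Q0 runs 2, rem=3, quantum used, demote→Q1. Q0=[] Q1=[P2] Q2=[P3]
t=42-45: P2@Q1 runs 3, rem=0, completes. Q0=[] Q1=[] Q2=[P3]
t=45-47: P3@Q2 runs 2, rem=0, completes. Q0=[] Q1=[] Q2=[]

Answer: 1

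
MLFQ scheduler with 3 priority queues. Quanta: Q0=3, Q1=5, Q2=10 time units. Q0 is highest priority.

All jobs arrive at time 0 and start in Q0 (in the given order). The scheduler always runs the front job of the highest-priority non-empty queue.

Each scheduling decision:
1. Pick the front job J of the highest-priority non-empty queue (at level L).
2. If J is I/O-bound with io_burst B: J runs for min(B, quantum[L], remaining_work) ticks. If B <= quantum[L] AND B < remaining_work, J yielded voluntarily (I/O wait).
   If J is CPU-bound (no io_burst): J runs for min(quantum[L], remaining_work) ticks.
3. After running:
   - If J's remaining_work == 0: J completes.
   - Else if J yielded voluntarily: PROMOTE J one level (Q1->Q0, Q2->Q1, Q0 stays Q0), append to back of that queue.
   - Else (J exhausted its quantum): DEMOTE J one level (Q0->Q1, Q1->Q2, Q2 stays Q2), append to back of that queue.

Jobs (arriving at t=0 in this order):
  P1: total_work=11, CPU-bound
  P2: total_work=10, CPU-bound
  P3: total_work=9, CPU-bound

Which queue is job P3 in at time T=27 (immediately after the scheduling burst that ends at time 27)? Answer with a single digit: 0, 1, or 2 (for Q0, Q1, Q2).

Answer: 2

Derivation:
t=0-3: P1@Q0 runs 3, rem=8, quantum used, demote→Q1. Q0=[P2,P3] Q1=[P1] Q2=[]
t=3-6: P2@Q0 runs 3, rem=7, quantum used, demote→Q1. Q0=[P3] Q1=[P1,P2] Q2=[]
t=6-9: P3@Q0 runs 3, rem=6, quantum used, demote→Q1. Q0=[] Q1=[P1,P2,P3] Q2=[]
t=9-14: P1@Q1 runs 5, rem=3, quantum used, demote→Q2. Q0=[] Q1=[P2,P3] Q2=[P1]
t=14-19: P2@Q1 runs 5, rem=2, quantum used, demote→Q2. Q0=[] Q1=[P3] Q2=[P1,P2]
t=19-24: P3@Q1 runs 5, rem=1, quantum used, demote→Q2. Q0=[] Q1=[] Q2=[P1,P2,P3]
t=24-27: P1@Q2 runs 3, rem=0, completes. Q0=[] Q1=[] Q2=[P2,P3]
t=27-29: P2@Q2 runs 2, rem=0, completes. Q0=[] Q1=[] Q2=[P3]
t=29-30: P3@Q2 runs 1, rem=0, completes. Q0=[] Q1=[] Q2=[]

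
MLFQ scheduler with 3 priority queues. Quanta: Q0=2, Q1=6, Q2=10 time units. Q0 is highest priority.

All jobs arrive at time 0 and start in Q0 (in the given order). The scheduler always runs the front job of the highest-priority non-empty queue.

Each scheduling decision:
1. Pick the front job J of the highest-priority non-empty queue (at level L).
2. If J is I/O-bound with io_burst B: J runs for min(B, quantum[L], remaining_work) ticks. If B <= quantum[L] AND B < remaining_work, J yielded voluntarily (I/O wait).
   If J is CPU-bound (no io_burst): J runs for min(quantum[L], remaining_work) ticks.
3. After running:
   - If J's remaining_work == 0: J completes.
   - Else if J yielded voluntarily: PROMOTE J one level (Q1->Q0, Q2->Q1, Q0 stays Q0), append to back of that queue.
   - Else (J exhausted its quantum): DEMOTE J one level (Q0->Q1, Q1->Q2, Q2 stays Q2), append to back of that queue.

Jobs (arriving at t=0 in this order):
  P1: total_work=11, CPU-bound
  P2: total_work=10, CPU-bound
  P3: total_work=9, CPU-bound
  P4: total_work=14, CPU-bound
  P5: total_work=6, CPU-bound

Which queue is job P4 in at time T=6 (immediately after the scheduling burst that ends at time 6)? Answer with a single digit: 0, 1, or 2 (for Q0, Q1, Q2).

Answer: 0

Derivation:
t=0-2: P1@Q0 runs 2, rem=9, quantum used, demote→Q1. Q0=[P2,P3,P4,P5] Q1=[P1] Q2=[]
t=2-4: P2@Q0 runs 2, rem=8, quantum used, demote→Q1. Q0=[P3,P4,P5] Q1=[P1,P2] Q2=[]
t=4-6: P3@Q0 runs 2, rem=7, quantum used, demote→Q1. Q0=[P4,P5] Q1=[P1,P2,P3] Q2=[]
t=6-8: P4@Q0 runs 2, rem=12, quantum used, demote→Q1. Q0=[P5] Q1=[P1,P2,P3,P4] Q2=[]
t=8-10: P5@Q0 runs 2, rem=4, quantum used, demote→Q1. Q0=[] Q1=[P1,P2,P3,P4,P5] Q2=[]
t=10-16: P1@Q1 runs 6, rem=3, quantum used, demote→Q2. Q0=[] Q1=[P2,P3,P4,P5] Q2=[P1]
t=16-22: P2@Q1 runs 6, rem=2, quantum used, demote→Q2. Q0=[] Q1=[P3,P4,P5] Q2=[P1,P2]
t=22-28: P3@Q1 runs 6, rem=1, quantum used, demote→Q2. Q0=[] Q1=[P4,P5] Q2=[P1,P2,P3]
t=28-34: P4@Q1 runs 6, rem=6, quantum used, demote→Q2. Q0=[] Q1=[P5] Q2=[P1,P2,P3,P4]
t=34-38: P5@Q1 runs 4, rem=0, completes. Q0=[] Q1=[] Q2=[P1,P2,P3,P4]
t=38-41: P1@Q2 runs 3, rem=0, completes. Q0=[] Q1=[] Q2=[P2,P3,P4]
t=41-43: P2@Q2 runs 2, rem=0, completes. Q0=[] Q1=[] Q2=[P3,P4]
t=43-44: P3@Q2 runs 1, rem=0, completes. Q0=[] Q1=[] Q2=[P4]
t=44-50: P4@Q2 runs 6, rem=0, completes. Q0=[] Q1=[] Q2=[]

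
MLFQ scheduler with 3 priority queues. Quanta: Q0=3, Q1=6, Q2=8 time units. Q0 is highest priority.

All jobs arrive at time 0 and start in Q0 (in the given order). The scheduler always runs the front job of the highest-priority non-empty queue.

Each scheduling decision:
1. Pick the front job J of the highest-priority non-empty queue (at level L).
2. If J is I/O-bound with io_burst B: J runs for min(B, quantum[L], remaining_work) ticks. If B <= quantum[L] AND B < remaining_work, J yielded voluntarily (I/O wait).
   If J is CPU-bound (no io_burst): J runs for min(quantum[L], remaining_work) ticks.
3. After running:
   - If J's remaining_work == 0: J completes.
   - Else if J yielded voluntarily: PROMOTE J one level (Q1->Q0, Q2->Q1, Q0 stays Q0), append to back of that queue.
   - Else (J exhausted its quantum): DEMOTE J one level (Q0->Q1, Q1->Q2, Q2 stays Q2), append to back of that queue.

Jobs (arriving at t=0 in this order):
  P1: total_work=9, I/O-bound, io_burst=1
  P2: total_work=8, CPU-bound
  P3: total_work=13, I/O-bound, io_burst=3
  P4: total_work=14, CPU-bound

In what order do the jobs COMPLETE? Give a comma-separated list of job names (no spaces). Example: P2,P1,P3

Answer: P3,P1,P2,P4

Derivation:
t=0-1: P1@Q0 runs 1, rem=8, I/O yield, promote→Q0. Q0=[P2,P3,P4,P1] Q1=[] Q2=[]
t=1-4: P2@Q0 runs 3, rem=5, quantum used, demote→Q1. Q0=[P3,P4,P1] Q1=[P2] Q2=[]
t=4-7: P3@Q0 runs 3, rem=10, I/O yield, promote→Q0. Q0=[P4,P1,P3] Q1=[P2] Q2=[]
t=7-10: P4@Q0 runs 3, rem=11, quantum used, demote→Q1. Q0=[P1,P3] Q1=[P2,P4] Q2=[]
t=10-11: P1@Q0 runs 1, rem=7, I/O yield, promote→Q0. Q0=[P3,P1] Q1=[P2,P4] Q2=[]
t=11-14: P3@Q0 runs 3, rem=7, I/O yield, promote→Q0. Q0=[P1,P3] Q1=[P2,P4] Q2=[]
t=14-15: P1@Q0 runs 1, rem=6, I/O yield, promote→Q0. Q0=[P3,P1] Q1=[P2,P4] Q2=[]
t=15-18: P3@Q0 runs 3, rem=4, I/O yield, promote→Q0. Q0=[P1,P3] Q1=[P2,P4] Q2=[]
t=18-19: P1@Q0 runs 1, rem=5, I/O yield, promote→Q0. Q0=[P3,P1] Q1=[P2,P4] Q2=[]
t=19-22: P3@Q0 runs 3, rem=1, I/O yield, promote→Q0. Q0=[P1,P3] Q1=[P2,P4] Q2=[]
t=22-23: P1@Q0 runs 1, rem=4, I/O yield, promote→Q0. Q0=[P3,P1] Q1=[P2,P4] Q2=[]
t=23-24: P3@Q0 runs 1, rem=0, completes. Q0=[P1] Q1=[P2,P4] Q2=[]
t=24-25: P1@Q0 runs 1, rem=3, I/O yield, promote→Q0. Q0=[P1] Q1=[P2,P4] Q2=[]
t=25-26: P1@Q0 runs 1, rem=2, I/O yield, promote→Q0. Q0=[P1] Q1=[P2,P4] Q2=[]
t=26-27: P1@Q0 runs 1, rem=1, I/O yield, promote→Q0. Q0=[P1] Q1=[P2,P4] Q2=[]
t=27-28: P1@Q0 runs 1, rem=0, completes. Q0=[] Q1=[P2,P4] Q2=[]
t=28-33: P2@Q1 runs 5, rem=0, completes. Q0=[] Q1=[P4] Q2=[]
t=33-39: P4@Q1 runs 6, rem=5, quantum used, demote→Q2. Q0=[] Q1=[] Q2=[P4]
t=39-44: P4@Q2 runs 5, rem=0, completes. Q0=[] Q1=[] Q2=[]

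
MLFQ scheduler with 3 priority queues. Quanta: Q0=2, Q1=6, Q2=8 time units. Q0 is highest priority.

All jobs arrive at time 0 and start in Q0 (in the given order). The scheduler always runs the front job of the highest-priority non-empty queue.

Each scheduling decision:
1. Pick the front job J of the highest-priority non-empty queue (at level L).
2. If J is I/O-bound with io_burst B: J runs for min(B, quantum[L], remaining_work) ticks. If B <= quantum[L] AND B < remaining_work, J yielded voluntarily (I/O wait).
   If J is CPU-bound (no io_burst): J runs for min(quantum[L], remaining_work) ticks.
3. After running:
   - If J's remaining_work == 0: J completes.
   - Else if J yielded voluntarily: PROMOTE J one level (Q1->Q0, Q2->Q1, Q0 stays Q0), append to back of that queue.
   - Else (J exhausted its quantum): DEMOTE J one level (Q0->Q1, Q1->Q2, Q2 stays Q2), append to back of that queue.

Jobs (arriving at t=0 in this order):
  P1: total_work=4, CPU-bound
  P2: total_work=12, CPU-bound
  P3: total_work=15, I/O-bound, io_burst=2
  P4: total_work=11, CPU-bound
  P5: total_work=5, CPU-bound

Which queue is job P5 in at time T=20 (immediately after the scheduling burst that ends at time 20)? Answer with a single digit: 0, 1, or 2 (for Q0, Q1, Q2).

Answer: 1

Derivation:
t=0-2: P1@Q0 runs 2, rem=2, quantum used, demote→Q1. Q0=[P2,P3,P4,P5] Q1=[P1] Q2=[]
t=2-4: P2@Q0 runs 2, rem=10, quantum used, demote→Q1. Q0=[P3,P4,P5] Q1=[P1,P2] Q2=[]
t=4-6: P3@Q0 runs 2, rem=13, I/O yield, promote→Q0. Q0=[P4,P5,P3] Q1=[P1,P2] Q2=[]
t=6-8: P4@Q0 runs 2, rem=9, quantum used, demote→Q1. Q0=[P5,P3] Q1=[P1,P2,P4] Q2=[]
t=8-10: P5@Q0 runs 2, rem=3, quantum used, demote→Q1. Q0=[P3] Q1=[P1,P2,P4,P5] Q2=[]
t=10-12: P3@Q0 runs 2, rem=11, I/O yield, promote→Q0. Q0=[P3] Q1=[P1,P2,P4,P5] Q2=[]
t=12-14: P3@Q0 runs 2, rem=9, I/O yield, promote→Q0. Q0=[P3] Q1=[P1,P2,P4,P5] Q2=[]
t=14-16: P3@Q0 runs 2, rem=7, I/O yield, promote→Q0. Q0=[P3] Q1=[P1,P2,P4,P5] Q2=[]
t=16-18: P3@Q0 runs 2, rem=5, I/O yield, promote→Q0. Q0=[P3] Q1=[P1,P2,P4,P5] Q2=[]
t=18-20: P3@Q0 runs 2, rem=3, I/O yield, promote→Q0. Q0=[P3] Q1=[P1,P2,P4,P5] Q2=[]
t=20-22: P3@Q0 runs 2, rem=1, I/O yield, promote→Q0. Q0=[P3] Q1=[P1,P2,P4,P5] Q2=[]
t=22-23: P3@Q0 runs 1, rem=0, completes. Q0=[] Q1=[P1,P2,P4,P5] Q2=[]
t=23-25: P1@Q1 runs 2, rem=0, completes. Q0=[] Q1=[P2,P4,P5] Q2=[]
t=25-31: P2@Q1 runs 6, rem=4, quantum used, demote→Q2. Q0=[] Q1=[P4,P5] Q2=[P2]
t=31-37: P4@Q1 runs 6, rem=3, quantum used, demote→Q2. Q0=[] Q1=[P5] Q2=[P2,P4]
t=37-40: P5@Q1 runs 3, rem=0, completes. Q0=[] Q1=[] Q2=[P2,P4]
t=40-44: P2@Q2 runs 4, rem=0, completes. Q0=[] Q1=[] Q2=[P4]
t=44-47: P4@Q2 runs 3, rem=0, completes. Q0=[] Q1=[] Q2=[]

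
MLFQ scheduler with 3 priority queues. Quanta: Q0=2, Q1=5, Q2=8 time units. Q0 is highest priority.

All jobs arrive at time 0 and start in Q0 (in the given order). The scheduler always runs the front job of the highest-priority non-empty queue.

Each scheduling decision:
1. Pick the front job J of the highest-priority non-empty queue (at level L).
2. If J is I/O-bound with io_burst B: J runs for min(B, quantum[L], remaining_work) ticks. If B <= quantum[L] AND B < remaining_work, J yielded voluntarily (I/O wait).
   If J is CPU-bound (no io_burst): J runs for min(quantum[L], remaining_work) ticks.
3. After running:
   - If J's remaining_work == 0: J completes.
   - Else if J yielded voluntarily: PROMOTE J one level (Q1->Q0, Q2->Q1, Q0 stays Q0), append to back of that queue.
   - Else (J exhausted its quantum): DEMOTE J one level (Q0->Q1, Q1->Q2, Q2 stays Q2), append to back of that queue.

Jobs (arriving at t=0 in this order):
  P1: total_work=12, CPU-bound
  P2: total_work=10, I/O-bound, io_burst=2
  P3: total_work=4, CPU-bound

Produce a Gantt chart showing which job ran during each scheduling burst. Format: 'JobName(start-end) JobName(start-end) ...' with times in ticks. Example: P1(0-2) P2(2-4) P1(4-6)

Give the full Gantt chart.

t=0-2: P1@Q0 runs 2, rem=10, quantum used, demote→Q1. Q0=[P2,P3] Q1=[P1] Q2=[]
t=2-4: P2@Q0 runs 2, rem=8, I/O yield, promote→Q0. Q0=[P3,P2] Q1=[P1] Q2=[]
t=4-6: P3@Q0 runs 2, rem=2, quantum used, demote→Q1. Q0=[P2] Q1=[P1,P3] Q2=[]
t=6-8: P2@Q0 runs 2, rem=6, I/O yield, promote→Q0. Q0=[P2] Q1=[P1,P3] Q2=[]
t=8-10: P2@Q0 runs 2, rem=4, I/O yield, promote→Q0. Q0=[P2] Q1=[P1,P3] Q2=[]
t=10-12: P2@Q0 runs 2, rem=2, I/O yield, promote→Q0. Q0=[P2] Q1=[P1,P3] Q2=[]
t=12-14: P2@Q0 runs 2, rem=0, completes. Q0=[] Q1=[P1,P3] Q2=[]
t=14-19: P1@Q1 runs 5, rem=5, quantum used, demote→Q2. Q0=[] Q1=[P3] Q2=[P1]
t=19-21: P3@Q1 runs 2, rem=0, completes. Q0=[] Q1=[] Q2=[P1]
t=21-26: P1@Q2 runs 5, rem=0, completes. Q0=[] Q1=[] Q2=[]

Answer: P1(0-2) P2(2-4) P3(4-6) P2(6-8) P2(8-10) P2(10-12) P2(12-14) P1(14-19) P3(19-21) P1(21-26)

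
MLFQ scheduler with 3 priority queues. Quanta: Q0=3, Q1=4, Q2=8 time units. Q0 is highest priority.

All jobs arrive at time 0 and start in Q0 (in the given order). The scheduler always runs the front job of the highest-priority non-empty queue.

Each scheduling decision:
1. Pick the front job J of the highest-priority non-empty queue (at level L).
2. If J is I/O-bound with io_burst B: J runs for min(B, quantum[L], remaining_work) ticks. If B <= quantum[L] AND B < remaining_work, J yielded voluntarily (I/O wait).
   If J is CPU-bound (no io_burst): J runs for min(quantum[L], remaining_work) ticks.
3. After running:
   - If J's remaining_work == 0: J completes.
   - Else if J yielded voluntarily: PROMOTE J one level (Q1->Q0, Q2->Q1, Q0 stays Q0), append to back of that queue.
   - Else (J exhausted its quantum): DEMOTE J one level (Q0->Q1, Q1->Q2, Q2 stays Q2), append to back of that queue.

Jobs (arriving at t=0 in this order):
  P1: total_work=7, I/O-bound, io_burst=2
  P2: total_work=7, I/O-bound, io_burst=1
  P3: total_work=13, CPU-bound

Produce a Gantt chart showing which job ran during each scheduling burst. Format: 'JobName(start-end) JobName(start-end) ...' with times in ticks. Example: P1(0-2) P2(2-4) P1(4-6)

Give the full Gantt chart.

t=0-2: P1@Q0 runs 2, rem=5, I/O yield, promote→Q0. Q0=[P2,P3,P1] Q1=[] Q2=[]
t=2-3: P2@Q0 runs 1, rem=6, I/O yield, promote→Q0. Q0=[P3,P1,P2] Q1=[] Q2=[]
t=3-6: P3@Q0 runs 3, rem=10, quantum used, demote→Q1. Q0=[P1,P2] Q1=[P3] Q2=[]
t=6-8: P1@Q0 runs 2, rem=3, I/O yield, promote→Q0. Q0=[P2,P1] Q1=[P3] Q2=[]
t=8-9: P2@Q0 runs 1, rem=5, I/O yield, promote→Q0. Q0=[P1,P2] Q1=[P3] Q2=[]
t=9-11: P1@Q0 runs 2, rem=1, I/O yield, promote→Q0. Q0=[P2,P1] Q1=[P3] Q2=[]
t=11-12: P2@Q0 runs 1, rem=4, I/O yield, promote→Q0. Q0=[P1,P2] Q1=[P3] Q2=[]
t=12-13: P1@Q0 runs 1, rem=0, completes. Q0=[P2] Q1=[P3] Q2=[]
t=13-14: P2@Q0 runs 1, rem=3, I/O yield, promote→Q0. Q0=[P2] Q1=[P3] Q2=[]
t=14-15: P2@Q0 runs 1, rem=2, I/O yield, promote→Q0. Q0=[P2] Q1=[P3] Q2=[]
t=15-16: P2@Q0 runs 1, rem=1, I/O yield, promote→Q0. Q0=[P2] Q1=[P3] Q2=[]
t=16-17: P2@Q0 runs 1, rem=0, completes. Q0=[] Q1=[P3] Q2=[]
t=17-21: P3@Q1 runs 4, rem=6, quantum used, demote→Q2. Q0=[] Q1=[] Q2=[P3]
t=21-27: P3@Q2 runs 6, rem=0, completes. Q0=[] Q1=[] Q2=[]

Answer: P1(0-2) P2(2-3) P3(3-6) P1(6-8) P2(8-9) P1(9-11) P2(11-12) P1(12-13) P2(13-14) P2(14-15) P2(15-16) P2(16-17) P3(17-21) P3(21-27)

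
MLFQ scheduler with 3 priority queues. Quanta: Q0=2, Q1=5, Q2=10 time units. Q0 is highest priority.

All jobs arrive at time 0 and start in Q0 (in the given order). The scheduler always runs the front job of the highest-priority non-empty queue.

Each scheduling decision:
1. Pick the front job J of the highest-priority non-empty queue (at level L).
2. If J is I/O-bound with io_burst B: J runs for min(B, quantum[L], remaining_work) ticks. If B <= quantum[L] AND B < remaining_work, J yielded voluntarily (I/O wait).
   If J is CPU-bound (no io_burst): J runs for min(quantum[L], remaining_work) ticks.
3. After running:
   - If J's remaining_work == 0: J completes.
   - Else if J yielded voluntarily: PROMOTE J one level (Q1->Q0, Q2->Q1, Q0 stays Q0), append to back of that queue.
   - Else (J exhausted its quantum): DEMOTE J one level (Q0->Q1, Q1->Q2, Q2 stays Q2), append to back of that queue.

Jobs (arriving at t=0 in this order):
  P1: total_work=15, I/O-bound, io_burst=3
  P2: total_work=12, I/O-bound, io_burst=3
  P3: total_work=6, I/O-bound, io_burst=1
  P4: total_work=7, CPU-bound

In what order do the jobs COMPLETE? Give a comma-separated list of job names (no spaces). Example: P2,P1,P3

Answer: P3,P4,P2,P1

Derivation:
t=0-2: P1@Q0 runs 2, rem=13, quantum used, demote→Q1. Q0=[P2,P3,P4] Q1=[P1] Q2=[]
t=2-4: P2@Q0 runs 2, rem=10, quantum used, demote→Q1. Q0=[P3,P4] Q1=[P1,P2] Q2=[]
t=4-5: P3@Q0 runs 1, rem=5, I/O yield, promote→Q0. Q0=[P4,P3] Q1=[P1,P2] Q2=[]
t=5-7: P4@Q0 runs 2, rem=5, quantum used, demote→Q1. Q0=[P3] Q1=[P1,P2,P4] Q2=[]
t=7-8: P3@Q0 runs 1, rem=4, I/O yield, promote→Q0. Q0=[P3] Q1=[P1,P2,P4] Q2=[]
t=8-9: P3@Q0 runs 1, rem=3, I/O yield, promote→Q0. Q0=[P3] Q1=[P1,P2,P4] Q2=[]
t=9-10: P3@Q0 runs 1, rem=2, I/O yield, promote→Q0. Q0=[P3] Q1=[P1,P2,P4] Q2=[]
t=10-11: P3@Q0 runs 1, rem=1, I/O yield, promote→Q0. Q0=[P3] Q1=[P1,P2,P4] Q2=[]
t=11-12: P3@Q0 runs 1, rem=0, completes. Q0=[] Q1=[P1,P2,P4] Q2=[]
t=12-15: P1@Q1 runs 3, rem=10, I/O yield, promote→Q0. Q0=[P1] Q1=[P2,P4] Q2=[]
t=15-17: P1@Q0 runs 2, rem=8, quantum used, demote→Q1. Q0=[] Q1=[P2,P4,P1] Q2=[]
t=17-20: P2@Q1 runs 3, rem=7, I/O yield, promote→Q0. Q0=[P2] Q1=[P4,P1] Q2=[]
t=20-22: P2@Q0 runs 2, rem=5, quantum used, demote→Q1. Q0=[] Q1=[P4,P1,P2] Q2=[]
t=22-27: P4@Q1 runs 5, rem=0, completes. Q0=[] Q1=[P1,P2] Q2=[]
t=27-30: P1@Q1 runs 3, rem=5, I/O yield, promote→Q0. Q0=[P1] Q1=[P2] Q2=[]
t=30-32: P1@Q0 runs 2, rem=3, quantum used, demote→Q1. Q0=[] Q1=[P2,P1] Q2=[]
t=32-35: P2@Q1 runs 3, rem=2, I/O yield, promote→Q0. Q0=[P2] Q1=[P1] Q2=[]
t=35-37: P2@Q0 runs 2, rem=0, completes. Q0=[] Q1=[P1] Q2=[]
t=37-40: P1@Q1 runs 3, rem=0, completes. Q0=[] Q1=[] Q2=[]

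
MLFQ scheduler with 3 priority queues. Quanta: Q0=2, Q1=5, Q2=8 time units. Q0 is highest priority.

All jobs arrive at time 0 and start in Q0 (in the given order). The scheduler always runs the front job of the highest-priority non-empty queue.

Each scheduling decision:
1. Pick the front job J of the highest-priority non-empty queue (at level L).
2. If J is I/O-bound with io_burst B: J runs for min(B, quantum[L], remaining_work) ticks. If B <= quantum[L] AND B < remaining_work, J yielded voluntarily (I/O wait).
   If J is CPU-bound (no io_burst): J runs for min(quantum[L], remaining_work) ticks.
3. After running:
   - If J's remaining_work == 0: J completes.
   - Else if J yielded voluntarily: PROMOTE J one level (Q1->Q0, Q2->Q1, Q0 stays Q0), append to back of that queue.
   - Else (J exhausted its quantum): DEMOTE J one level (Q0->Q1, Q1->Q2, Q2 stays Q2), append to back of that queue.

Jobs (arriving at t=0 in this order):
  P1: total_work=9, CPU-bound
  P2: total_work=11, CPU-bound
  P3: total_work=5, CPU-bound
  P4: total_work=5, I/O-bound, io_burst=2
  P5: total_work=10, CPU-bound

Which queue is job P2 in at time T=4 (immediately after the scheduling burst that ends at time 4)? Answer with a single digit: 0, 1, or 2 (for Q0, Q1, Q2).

Answer: 1

Derivation:
t=0-2: P1@Q0 runs 2, rem=7, quantum used, demote→Q1. Q0=[P2,P3,P4,P5] Q1=[P1] Q2=[]
t=2-4: P2@Q0 runs 2, rem=9, quantum used, demote→Q1. Q0=[P3,P4,P5] Q1=[P1,P2] Q2=[]
t=4-6: P3@Q0 runs 2, rem=3, quantum used, demote→Q1. Q0=[P4,P5] Q1=[P1,P2,P3] Q2=[]
t=6-8: P4@Q0 runs 2, rem=3, I/O yield, promote→Q0. Q0=[P5,P4] Q1=[P1,P2,P3] Q2=[]
t=8-10: P5@Q0 runs 2, rem=8, quantum used, demote→Q1. Q0=[P4] Q1=[P1,P2,P3,P5] Q2=[]
t=10-12: P4@Q0 runs 2, rem=1, I/O yield, promote→Q0. Q0=[P4] Q1=[P1,P2,P3,P5] Q2=[]
t=12-13: P4@Q0 runs 1, rem=0, completes. Q0=[] Q1=[P1,P2,P3,P5] Q2=[]
t=13-18: P1@Q1 runs 5, rem=2, quantum used, demote→Q2. Q0=[] Q1=[P2,P3,P5] Q2=[P1]
t=18-23: P2@Q1 runs 5, rem=4, quantum used, demote→Q2. Q0=[] Q1=[P3,P5] Q2=[P1,P2]
t=23-26: P3@Q1 runs 3, rem=0, completes. Q0=[] Q1=[P5] Q2=[P1,P2]
t=26-31: P5@Q1 runs 5, rem=3, quantum used, demote→Q2. Q0=[] Q1=[] Q2=[P1,P2,P5]
t=31-33: P1@Q2 runs 2, rem=0, completes. Q0=[] Q1=[] Q2=[P2,P5]
t=33-37: P2@Q2 runs 4, rem=0, completes. Q0=[] Q1=[] Q2=[P5]
t=37-40: P5@Q2 runs 3, rem=0, completes. Q0=[] Q1=[] Q2=[]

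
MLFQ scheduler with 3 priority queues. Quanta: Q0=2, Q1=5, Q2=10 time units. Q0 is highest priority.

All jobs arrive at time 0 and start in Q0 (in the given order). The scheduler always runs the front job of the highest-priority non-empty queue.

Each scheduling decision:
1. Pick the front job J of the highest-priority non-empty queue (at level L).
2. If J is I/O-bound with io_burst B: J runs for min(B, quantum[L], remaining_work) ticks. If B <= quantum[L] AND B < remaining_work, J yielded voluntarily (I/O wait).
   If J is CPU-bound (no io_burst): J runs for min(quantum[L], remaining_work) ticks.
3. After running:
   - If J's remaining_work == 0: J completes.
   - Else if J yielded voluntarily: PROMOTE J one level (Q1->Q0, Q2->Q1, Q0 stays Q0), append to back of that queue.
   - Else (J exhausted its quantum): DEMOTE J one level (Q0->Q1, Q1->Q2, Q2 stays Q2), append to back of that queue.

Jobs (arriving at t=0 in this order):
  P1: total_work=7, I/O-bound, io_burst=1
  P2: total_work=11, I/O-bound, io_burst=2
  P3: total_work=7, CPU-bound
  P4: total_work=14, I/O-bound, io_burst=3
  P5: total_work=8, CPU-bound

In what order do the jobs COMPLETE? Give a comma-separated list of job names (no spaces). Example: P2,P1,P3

t=0-1: P1@Q0 runs 1, rem=6, I/O yield, promote→Q0. Q0=[P2,P3,P4,P5,P1] Q1=[] Q2=[]
t=1-3: P2@Q0 runs 2, rem=9, I/O yield, promote→Q0. Q0=[P3,P4,P5,P1,P2] Q1=[] Q2=[]
t=3-5: P3@Q0 runs 2, rem=5, quantum used, demote→Q1. Q0=[P4,P5,P1,P2] Q1=[P3] Q2=[]
t=5-7: P4@Q0 runs 2, rem=12, quantum used, demote→Q1. Q0=[P5,P1,P2] Q1=[P3,P4] Q2=[]
t=7-9: P5@Q0 runs 2, rem=6, quantum used, demote→Q1. Q0=[P1,P2] Q1=[P3,P4,P5] Q2=[]
t=9-10: P1@Q0 runs 1, rem=5, I/O yield, promote→Q0. Q0=[P2,P1] Q1=[P3,P4,P5] Q2=[]
t=10-12: P2@Q0 runs 2, rem=7, I/O yield, promote→Q0. Q0=[P1,P2] Q1=[P3,P4,P5] Q2=[]
t=12-13: P1@Q0 runs 1, rem=4, I/O yield, promote→Q0. Q0=[P2,P1] Q1=[P3,P4,P5] Q2=[]
t=13-15: P2@Q0 runs 2, rem=5, I/O yield, promote→Q0. Q0=[P1,P2] Q1=[P3,P4,P5] Q2=[]
t=15-16: P1@Q0 runs 1, rem=3, I/O yield, promote→Q0. Q0=[P2,P1] Q1=[P3,P4,P5] Q2=[]
t=16-18: P2@Q0 runs 2, rem=3, I/O yield, promote→Q0. Q0=[P1,P2] Q1=[P3,P4,P5] Q2=[]
t=18-19: P1@Q0 runs 1, rem=2, I/O yield, promote→Q0. Q0=[P2,P1] Q1=[P3,P4,P5] Q2=[]
t=19-21: P2@Q0 runs 2, rem=1, I/O yield, promote→Q0. Q0=[P1,P2] Q1=[P3,P4,P5] Q2=[]
t=21-22: P1@Q0 runs 1, rem=1, I/O yield, promote→Q0. Q0=[P2,P1] Q1=[P3,P4,P5] Q2=[]
t=22-23: P2@Q0 runs 1, rem=0, completes. Q0=[P1] Q1=[P3,P4,P5] Q2=[]
t=23-24: P1@Q0 runs 1, rem=0, completes. Q0=[] Q1=[P3,P4,P5] Q2=[]
t=24-29: P3@Q1 runs 5, rem=0, completes. Q0=[] Q1=[P4,P5] Q2=[]
t=29-32: P4@Q1 runs 3, rem=9, I/O yield, promote→Q0. Q0=[P4] Q1=[P5] Q2=[]
t=32-34: P4@Q0 runs 2, rem=7, quantum used, demote→Q1. Q0=[] Q1=[P5,P4] Q2=[]
t=34-39: P5@Q1 runs 5, rem=1, quantum used, demote→Q2. Q0=[] Q1=[P4] Q2=[P5]
t=39-42: P4@Q1 runs 3, rem=4, I/O yield, promote→Q0. Q0=[P4] Q1=[] Q2=[P5]
t=42-44: P4@Q0 runs 2, rem=2, quantum used, demote→Q1. Q0=[] Q1=[P4] Q2=[P5]
t=44-46: P4@Q1 runs 2, rem=0, completes. Q0=[] Q1=[] Q2=[P5]
t=46-47: P5@Q2 runs 1, rem=0, completes. Q0=[] Q1=[] Q2=[]

Answer: P2,P1,P3,P4,P5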